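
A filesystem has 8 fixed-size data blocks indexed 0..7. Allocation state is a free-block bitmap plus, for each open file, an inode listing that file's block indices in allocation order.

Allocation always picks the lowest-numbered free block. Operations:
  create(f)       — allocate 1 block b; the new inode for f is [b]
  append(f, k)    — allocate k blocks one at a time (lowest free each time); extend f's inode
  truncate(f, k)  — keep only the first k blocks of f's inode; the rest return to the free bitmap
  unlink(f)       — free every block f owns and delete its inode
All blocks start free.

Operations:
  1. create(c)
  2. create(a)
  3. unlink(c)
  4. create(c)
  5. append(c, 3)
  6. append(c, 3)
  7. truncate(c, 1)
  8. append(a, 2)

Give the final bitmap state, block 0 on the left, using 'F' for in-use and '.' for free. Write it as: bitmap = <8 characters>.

bitmap = FFFF....

after create(c) → c:[0]  free=[F.......]
after create(a) → a:[1], c:[0]  free=[FF......]
after unlink(c) → a:[1]  free=[.F......]
after create(c) → a:[1], c:[0]  free=[FF......]
after append(c, 3) → a:[1], c:[0, 2, 3, 4]  free=[FFFFF...]
after append(c, 3) → a:[1], c:[0, 2, 3, 4, 5, 6, 7]  free=[FFFFFFFF]
after truncate(c, 1) → a:[1], c:[0]  free=[FF......]
after append(a, 2) → a:[1, 2, 3], c:[0]  free=[FFFF....]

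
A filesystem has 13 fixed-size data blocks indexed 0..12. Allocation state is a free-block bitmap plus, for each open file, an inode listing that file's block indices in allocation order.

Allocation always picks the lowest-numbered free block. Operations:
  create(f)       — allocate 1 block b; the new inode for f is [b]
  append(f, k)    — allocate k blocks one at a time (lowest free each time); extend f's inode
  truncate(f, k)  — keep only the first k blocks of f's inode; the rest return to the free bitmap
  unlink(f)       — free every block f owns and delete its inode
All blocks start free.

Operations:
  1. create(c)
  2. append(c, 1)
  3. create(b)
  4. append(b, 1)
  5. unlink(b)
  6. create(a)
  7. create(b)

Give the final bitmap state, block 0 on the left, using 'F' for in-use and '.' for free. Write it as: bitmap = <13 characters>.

  1. create(c)  ⇒  F............  {c→[0]}
  2. append(c, 1)  ⇒  FF...........  {c→[0, 1]}
  3. create(b)  ⇒  FFF..........  {b→[2]; c→[0, 1]}
  4. append(b, 1)  ⇒  FFFF.........  {b→[2, 3]; c→[0, 1]}
  5. unlink(b)  ⇒  FF...........  {c→[0, 1]}
  6. create(a)  ⇒  FFF..........  {a→[2]; c→[0, 1]}
  7. create(b)  ⇒  FFFF.........  {a→[2]; b→[3]; c→[0, 1]}

bitmap = FFFF.........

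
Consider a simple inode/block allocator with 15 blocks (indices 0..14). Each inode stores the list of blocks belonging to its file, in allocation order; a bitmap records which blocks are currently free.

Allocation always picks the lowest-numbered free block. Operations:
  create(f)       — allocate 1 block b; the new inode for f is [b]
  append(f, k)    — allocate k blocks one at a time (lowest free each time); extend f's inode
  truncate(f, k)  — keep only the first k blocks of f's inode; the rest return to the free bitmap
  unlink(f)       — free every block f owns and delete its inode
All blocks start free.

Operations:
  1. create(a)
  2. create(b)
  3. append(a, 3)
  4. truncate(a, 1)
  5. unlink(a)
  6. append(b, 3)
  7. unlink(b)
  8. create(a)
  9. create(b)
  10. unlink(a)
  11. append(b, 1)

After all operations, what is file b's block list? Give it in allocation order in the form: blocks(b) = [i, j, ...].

[1] create(a) — a=0 (map F..............)
[2] create(b) — a=0 b=1 (map FF.............)
[3] append(a, 3) — a=0,2,3,4 b=1 (map FFFFF..........)
[4] truncate(a, 1) — a=0 b=1 (map FF.............)
[5] unlink(a) — b=1 (map .F.............)
[6] append(b, 3) — b=1,0,2,3 (map FFFF...........)
[7] unlink(b) —  (map ...............)
[8] create(a) — a=0 (map F..............)
[9] create(b) — a=0 b=1 (map FF.............)
[10] unlink(a) — b=1 (map .F.............)
[11] append(b, 1) — b=1,0 (map FF.............)

blocks(b) = [1, 0]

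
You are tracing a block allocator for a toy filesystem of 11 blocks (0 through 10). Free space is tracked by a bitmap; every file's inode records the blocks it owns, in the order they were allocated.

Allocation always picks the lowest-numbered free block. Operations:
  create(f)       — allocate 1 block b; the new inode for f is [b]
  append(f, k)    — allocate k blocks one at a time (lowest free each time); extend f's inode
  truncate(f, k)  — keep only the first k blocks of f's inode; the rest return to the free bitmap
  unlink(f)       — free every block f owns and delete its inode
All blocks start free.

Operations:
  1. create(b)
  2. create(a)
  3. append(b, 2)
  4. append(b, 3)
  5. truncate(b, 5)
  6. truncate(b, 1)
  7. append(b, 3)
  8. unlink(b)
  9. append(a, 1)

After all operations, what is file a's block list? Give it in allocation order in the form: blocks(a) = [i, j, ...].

after create(b) → b:[0]  free=[F..........]
after create(a) → a:[1], b:[0]  free=[FF.........]
after append(b, 2) → a:[1], b:[0, 2, 3]  free=[FFFF.......]
after append(b, 3) → a:[1], b:[0, 2, 3, 4, 5, 6]  free=[FFFFFFF....]
after truncate(b, 5) → a:[1], b:[0, 2, 3, 4, 5]  free=[FFFFFF.....]
after truncate(b, 1) → a:[1], b:[0]  free=[FF.........]
after append(b, 3) → a:[1], b:[0, 2, 3, 4]  free=[FFFFF......]
after unlink(b) → a:[1]  free=[.F.........]
after append(a, 1) → a:[1, 0]  free=[FF.........]

blocks(a) = [1, 0]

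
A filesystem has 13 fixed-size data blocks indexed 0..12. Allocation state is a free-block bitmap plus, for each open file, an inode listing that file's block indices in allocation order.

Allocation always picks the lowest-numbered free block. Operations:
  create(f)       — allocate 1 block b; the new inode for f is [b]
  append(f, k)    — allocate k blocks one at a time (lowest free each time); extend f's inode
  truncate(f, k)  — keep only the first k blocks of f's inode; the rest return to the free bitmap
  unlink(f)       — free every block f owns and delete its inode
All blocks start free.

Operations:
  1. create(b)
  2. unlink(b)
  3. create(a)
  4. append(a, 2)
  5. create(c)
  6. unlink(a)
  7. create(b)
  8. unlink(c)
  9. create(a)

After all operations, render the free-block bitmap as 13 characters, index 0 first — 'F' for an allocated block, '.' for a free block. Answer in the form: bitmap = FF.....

bitmap = FF...........

after create(b) → b:[0]  free=[F............]
after unlink(b) →   free=[.............]
after create(a) → a:[0]  free=[F............]
after append(a, 2) → a:[0, 1, 2]  free=[FFF..........]
after create(c) → a:[0, 1, 2], c:[3]  free=[FFFF.........]
after unlink(a) → c:[3]  free=[...F.........]
after create(b) → b:[0], c:[3]  free=[F..F.........]
after unlink(c) → b:[0]  free=[F............]
after create(a) → a:[1], b:[0]  free=[FF...........]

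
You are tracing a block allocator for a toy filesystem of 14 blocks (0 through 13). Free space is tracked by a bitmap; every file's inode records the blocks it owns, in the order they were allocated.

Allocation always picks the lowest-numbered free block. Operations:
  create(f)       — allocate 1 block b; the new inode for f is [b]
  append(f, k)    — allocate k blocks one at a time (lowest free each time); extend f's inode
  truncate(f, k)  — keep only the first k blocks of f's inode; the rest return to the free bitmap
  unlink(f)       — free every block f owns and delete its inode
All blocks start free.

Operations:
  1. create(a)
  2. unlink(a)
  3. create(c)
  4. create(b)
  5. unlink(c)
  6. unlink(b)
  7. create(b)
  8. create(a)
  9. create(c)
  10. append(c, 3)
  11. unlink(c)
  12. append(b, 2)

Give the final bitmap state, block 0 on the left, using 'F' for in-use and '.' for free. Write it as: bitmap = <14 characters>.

create(a): bitmap=F............. | a=[0]
unlink(a): bitmap=.............. | 
create(c): bitmap=F............. | c=[0]
create(b): bitmap=FF............ | b=[1] c=[0]
unlink(c): bitmap=.F............ | b=[1]
unlink(b): bitmap=.............. | 
create(b): bitmap=F............. | b=[0]
create(a): bitmap=FF............ | a=[1] b=[0]
create(c): bitmap=FFF........... | a=[1] b=[0] c=[2]
append(c, 3): bitmap=FFFFFF........ | a=[1] b=[0] c=[2, 3, 4, 5]
unlink(c): bitmap=FF............ | a=[1] b=[0]
append(b, 2): bitmap=FFFF.......... | a=[1] b=[0, 2, 3]

bitmap = FFFF..........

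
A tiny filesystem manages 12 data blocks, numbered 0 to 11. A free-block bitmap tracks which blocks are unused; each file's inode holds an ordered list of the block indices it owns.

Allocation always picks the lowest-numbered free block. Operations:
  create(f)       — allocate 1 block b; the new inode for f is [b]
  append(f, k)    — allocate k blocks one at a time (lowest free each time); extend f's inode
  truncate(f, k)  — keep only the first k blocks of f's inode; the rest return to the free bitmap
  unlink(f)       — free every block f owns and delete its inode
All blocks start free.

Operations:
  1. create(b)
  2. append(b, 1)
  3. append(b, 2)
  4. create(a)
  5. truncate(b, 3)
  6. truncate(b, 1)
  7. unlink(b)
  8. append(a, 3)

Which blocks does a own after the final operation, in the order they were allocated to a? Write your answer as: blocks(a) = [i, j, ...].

create(b): bitmap=F........... | b=[0]
append(b, 1): bitmap=FF.......... | b=[0, 1]
append(b, 2): bitmap=FFFF........ | b=[0, 1, 2, 3]
create(a): bitmap=FFFFF....... | a=[4] b=[0, 1, 2, 3]
truncate(b, 3): bitmap=FFF.F....... | a=[4] b=[0, 1, 2]
truncate(b, 1): bitmap=F...F....... | a=[4] b=[0]
unlink(b): bitmap=....F....... | a=[4]
append(a, 3): bitmap=FFF.F....... | a=[4, 0, 1, 2]

blocks(a) = [4, 0, 1, 2]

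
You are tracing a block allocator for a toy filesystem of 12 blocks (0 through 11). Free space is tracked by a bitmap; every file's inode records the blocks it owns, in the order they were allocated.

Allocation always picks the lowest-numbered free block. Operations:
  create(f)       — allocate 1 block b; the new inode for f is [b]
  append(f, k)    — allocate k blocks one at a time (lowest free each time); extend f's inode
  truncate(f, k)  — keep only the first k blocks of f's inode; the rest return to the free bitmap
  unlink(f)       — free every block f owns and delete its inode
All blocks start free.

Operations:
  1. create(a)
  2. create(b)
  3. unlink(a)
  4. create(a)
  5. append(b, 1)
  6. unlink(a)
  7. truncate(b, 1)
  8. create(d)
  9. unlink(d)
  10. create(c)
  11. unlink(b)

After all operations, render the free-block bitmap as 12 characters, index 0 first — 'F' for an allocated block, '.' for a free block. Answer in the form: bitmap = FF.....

after create(a) → a:[0]  free=[F...........]
after create(b) → a:[0], b:[1]  free=[FF..........]
after unlink(a) → b:[1]  free=[.F..........]
after create(a) → a:[0], b:[1]  free=[FF..........]
after append(b, 1) → a:[0], b:[1, 2]  free=[FFF.........]
after unlink(a) → b:[1, 2]  free=[.FF.........]
after truncate(b, 1) → b:[1]  free=[.F..........]
after create(d) → b:[1], d:[0]  free=[FF..........]
after unlink(d) → b:[1]  free=[.F..........]
after create(c) → b:[1], c:[0]  free=[FF..........]
after unlink(b) → c:[0]  free=[F...........]

bitmap = F...........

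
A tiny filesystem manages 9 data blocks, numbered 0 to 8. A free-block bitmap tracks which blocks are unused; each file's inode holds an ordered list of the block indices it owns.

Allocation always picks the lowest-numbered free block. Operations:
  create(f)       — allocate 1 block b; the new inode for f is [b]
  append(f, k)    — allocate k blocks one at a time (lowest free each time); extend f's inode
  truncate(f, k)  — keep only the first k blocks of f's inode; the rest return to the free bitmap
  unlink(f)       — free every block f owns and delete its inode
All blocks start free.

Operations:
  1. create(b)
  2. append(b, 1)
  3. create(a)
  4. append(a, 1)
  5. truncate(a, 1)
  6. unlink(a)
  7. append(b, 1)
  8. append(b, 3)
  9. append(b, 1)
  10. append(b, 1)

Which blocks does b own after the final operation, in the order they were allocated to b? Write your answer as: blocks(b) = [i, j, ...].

after create(b) → b:[0]  free=[F........]
after append(b, 1) → b:[0, 1]  free=[FF.......]
after create(a) → a:[2], b:[0, 1]  free=[FFF......]
after append(a, 1) → a:[2, 3], b:[0, 1]  free=[FFFF.....]
after truncate(a, 1) → a:[2], b:[0, 1]  free=[FFF......]
after unlink(a) → b:[0, 1]  free=[FF.......]
after append(b, 1) → b:[0, 1, 2]  free=[FFF......]
after append(b, 3) → b:[0, 1, 2, 3, 4, 5]  free=[FFFFFF...]
after append(b, 1) → b:[0, 1, 2, 3, 4, 5, 6]  free=[FFFFFFF..]
after append(b, 1) → b:[0, 1, 2, 3, 4, 5, 6, 7]  free=[FFFFFFFF.]

blocks(b) = [0, 1, 2, 3, 4, 5, 6, 7]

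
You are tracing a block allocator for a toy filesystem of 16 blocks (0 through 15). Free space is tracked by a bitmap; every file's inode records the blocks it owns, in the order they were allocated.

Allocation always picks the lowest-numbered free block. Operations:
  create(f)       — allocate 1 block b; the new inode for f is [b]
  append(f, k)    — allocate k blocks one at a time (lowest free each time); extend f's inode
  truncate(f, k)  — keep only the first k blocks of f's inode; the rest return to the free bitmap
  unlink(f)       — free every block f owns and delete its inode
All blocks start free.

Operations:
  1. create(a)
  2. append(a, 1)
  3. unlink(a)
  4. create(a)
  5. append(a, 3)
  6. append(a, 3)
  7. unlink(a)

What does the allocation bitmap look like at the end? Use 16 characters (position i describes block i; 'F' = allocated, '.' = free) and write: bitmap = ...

[1] create(a) — a=0 (map F...............)
[2] append(a, 1) — a=0,1 (map FF..............)
[3] unlink(a) —  (map ................)
[4] create(a) — a=0 (map F...............)
[5] append(a, 3) — a=0,1,2,3 (map FFFF............)
[6] append(a, 3) — a=0,1,2,3,4,5,6 (map FFFFFFF.........)
[7] unlink(a) —  (map ................)

bitmap = ................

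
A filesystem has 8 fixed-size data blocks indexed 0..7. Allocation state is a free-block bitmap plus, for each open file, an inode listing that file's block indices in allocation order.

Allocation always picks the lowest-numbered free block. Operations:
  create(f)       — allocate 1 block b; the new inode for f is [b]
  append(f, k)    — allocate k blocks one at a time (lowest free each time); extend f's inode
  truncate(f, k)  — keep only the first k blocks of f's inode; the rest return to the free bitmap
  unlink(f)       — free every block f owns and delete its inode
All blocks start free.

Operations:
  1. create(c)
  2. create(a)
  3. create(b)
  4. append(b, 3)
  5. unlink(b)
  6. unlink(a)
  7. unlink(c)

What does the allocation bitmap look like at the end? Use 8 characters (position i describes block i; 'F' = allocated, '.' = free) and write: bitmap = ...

after create(c) → c:[0]  free=[F.......]
after create(a) → a:[1], c:[0]  free=[FF......]
after create(b) → a:[1], b:[2], c:[0]  free=[FFF.....]
after append(b, 3) → a:[1], b:[2, 3, 4, 5], c:[0]  free=[FFFFFF..]
after unlink(b) → a:[1], c:[0]  free=[FF......]
after unlink(a) → c:[0]  free=[F.......]
after unlink(c) →   free=[........]

bitmap = ........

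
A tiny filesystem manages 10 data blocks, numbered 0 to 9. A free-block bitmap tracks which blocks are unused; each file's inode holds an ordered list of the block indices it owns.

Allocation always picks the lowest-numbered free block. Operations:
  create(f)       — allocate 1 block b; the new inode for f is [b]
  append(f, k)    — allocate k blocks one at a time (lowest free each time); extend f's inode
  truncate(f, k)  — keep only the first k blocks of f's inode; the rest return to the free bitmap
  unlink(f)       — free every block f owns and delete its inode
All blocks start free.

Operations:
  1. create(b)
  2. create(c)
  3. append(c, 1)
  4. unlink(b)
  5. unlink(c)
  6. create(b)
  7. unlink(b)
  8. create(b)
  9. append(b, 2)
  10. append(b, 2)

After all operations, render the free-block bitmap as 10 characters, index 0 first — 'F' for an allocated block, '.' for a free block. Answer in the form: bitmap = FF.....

create(b): bitmap=F......... | b=[0]
create(c): bitmap=FF........ | b=[0] c=[1]
append(c, 1): bitmap=FFF....... | b=[0] c=[1, 2]
unlink(b): bitmap=.FF....... | c=[1, 2]
unlink(c): bitmap=.......... | 
create(b): bitmap=F......... | b=[0]
unlink(b): bitmap=.......... | 
create(b): bitmap=F......... | b=[0]
append(b, 2): bitmap=FFF....... | b=[0, 1, 2]
append(b, 2): bitmap=FFFFF..... | b=[0, 1, 2, 3, 4]

bitmap = FFFFF.....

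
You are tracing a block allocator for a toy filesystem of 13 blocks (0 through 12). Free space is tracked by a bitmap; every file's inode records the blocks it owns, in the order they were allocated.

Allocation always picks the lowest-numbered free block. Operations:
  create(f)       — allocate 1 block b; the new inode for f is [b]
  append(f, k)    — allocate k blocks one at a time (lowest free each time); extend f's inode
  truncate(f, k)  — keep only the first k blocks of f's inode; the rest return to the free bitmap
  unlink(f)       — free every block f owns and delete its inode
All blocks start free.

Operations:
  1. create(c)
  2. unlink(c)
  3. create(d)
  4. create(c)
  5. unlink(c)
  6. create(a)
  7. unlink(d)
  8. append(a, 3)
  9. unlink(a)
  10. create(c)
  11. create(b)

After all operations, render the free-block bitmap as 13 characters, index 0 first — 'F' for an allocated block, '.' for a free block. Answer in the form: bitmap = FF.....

bitmap = FF...........

  1. create(c)  ⇒  F............  {c→[0]}
  2. unlink(c)  ⇒  .............  {}
  3. create(d)  ⇒  F............  {d→[0]}
  4. create(c)  ⇒  FF...........  {c→[1]; d→[0]}
  5. unlink(c)  ⇒  F............  {d→[0]}
  6. create(a)  ⇒  FF...........  {a→[1]; d→[0]}
  7. unlink(d)  ⇒  .F...........  {a→[1]}
  8. append(a, 3)  ⇒  FFFF.........  {a→[1, 0, 2, 3]}
  9. unlink(a)  ⇒  .............  {}
  10. create(c)  ⇒  F............  {c→[0]}
  11. create(b)  ⇒  FF...........  {b→[1]; c→[0]}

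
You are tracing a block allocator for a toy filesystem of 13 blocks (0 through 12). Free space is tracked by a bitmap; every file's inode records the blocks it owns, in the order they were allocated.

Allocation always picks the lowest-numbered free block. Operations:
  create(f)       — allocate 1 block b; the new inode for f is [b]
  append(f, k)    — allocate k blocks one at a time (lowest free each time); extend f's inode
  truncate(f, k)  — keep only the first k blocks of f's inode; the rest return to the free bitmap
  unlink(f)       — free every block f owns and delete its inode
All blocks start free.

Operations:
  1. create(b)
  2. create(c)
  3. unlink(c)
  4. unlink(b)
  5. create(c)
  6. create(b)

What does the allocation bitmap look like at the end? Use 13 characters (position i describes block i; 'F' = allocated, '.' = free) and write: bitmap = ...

after create(b) → b:[0]  free=[F............]
after create(c) → b:[0], c:[1]  free=[FF...........]
after unlink(c) → b:[0]  free=[F............]
after unlink(b) →   free=[.............]
after create(c) → c:[0]  free=[F............]
after create(b) → b:[1], c:[0]  free=[FF...........]

bitmap = FF...........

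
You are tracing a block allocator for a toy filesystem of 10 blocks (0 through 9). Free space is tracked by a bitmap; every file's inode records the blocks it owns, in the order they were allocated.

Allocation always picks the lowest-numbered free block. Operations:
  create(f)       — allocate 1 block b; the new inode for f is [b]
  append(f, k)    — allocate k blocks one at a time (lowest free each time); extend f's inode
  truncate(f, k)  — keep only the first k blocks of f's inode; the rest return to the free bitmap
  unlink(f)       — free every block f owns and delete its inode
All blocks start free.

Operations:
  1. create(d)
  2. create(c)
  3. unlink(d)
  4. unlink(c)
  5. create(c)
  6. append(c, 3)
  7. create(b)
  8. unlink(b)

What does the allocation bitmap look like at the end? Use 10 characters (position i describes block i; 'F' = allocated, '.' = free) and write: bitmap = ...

[1] create(d) — d=0 (map F.........)
[2] create(c) — c=1 d=0 (map FF........)
[3] unlink(d) — c=1 (map .F........)
[4] unlink(c) —  (map ..........)
[5] create(c) — c=0 (map F.........)
[6] append(c, 3) — c=0,1,2,3 (map FFFF......)
[7] create(b) — b=4 c=0,1,2,3 (map FFFFF.....)
[8] unlink(b) — c=0,1,2,3 (map FFFF......)

bitmap = FFFF......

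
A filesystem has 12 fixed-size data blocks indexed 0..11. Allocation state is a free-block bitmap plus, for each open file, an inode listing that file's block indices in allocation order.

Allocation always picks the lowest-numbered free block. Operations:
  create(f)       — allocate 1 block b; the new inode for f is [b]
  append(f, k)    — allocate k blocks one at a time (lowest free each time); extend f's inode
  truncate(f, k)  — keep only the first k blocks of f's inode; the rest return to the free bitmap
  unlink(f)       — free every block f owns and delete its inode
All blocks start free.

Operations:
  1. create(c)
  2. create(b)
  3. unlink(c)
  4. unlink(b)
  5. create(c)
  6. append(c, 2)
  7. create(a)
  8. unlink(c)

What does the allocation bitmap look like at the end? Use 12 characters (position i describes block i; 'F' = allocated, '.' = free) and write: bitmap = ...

[1] create(c) — c=0 (map F...........)
[2] create(b) — b=1 c=0 (map FF..........)
[3] unlink(c) — b=1 (map .F..........)
[4] unlink(b) —  (map ............)
[5] create(c) — c=0 (map F...........)
[6] append(c, 2) — c=0,1,2 (map FFF.........)
[7] create(a) — a=3 c=0,1,2 (map FFFF........)
[8] unlink(c) — a=3 (map ...F........)

bitmap = ...F........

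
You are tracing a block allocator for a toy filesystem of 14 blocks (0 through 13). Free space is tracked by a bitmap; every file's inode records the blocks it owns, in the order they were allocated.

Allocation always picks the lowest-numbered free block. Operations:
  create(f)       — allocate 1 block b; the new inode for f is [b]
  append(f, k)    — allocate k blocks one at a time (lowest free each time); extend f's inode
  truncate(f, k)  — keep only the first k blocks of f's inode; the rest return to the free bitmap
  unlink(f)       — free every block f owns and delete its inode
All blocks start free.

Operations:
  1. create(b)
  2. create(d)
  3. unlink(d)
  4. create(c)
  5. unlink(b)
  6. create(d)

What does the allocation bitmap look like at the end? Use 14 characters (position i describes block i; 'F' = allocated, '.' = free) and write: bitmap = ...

bitmap = FF............

[1] create(b) — b=0 (map F.............)
[2] create(d) — b=0 d=1 (map FF............)
[3] unlink(d) — b=0 (map F.............)
[4] create(c) — b=0 c=1 (map FF............)
[5] unlink(b) — c=1 (map .F............)
[6] create(d) — c=1 d=0 (map FF............)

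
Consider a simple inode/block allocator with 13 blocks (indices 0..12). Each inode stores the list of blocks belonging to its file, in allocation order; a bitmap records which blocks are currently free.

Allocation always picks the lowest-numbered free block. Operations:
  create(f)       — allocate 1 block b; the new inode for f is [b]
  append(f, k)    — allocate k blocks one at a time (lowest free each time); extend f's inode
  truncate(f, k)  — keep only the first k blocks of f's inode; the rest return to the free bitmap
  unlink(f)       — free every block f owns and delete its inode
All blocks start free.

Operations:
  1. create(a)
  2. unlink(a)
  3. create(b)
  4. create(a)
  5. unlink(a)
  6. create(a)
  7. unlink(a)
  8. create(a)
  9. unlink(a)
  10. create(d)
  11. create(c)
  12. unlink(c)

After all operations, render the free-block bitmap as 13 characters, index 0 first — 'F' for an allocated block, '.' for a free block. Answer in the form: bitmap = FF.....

  1. create(a)  ⇒  F............  {a→[0]}
  2. unlink(a)  ⇒  .............  {}
  3. create(b)  ⇒  F............  {b→[0]}
  4. create(a)  ⇒  FF...........  {a→[1]; b→[0]}
  5. unlink(a)  ⇒  F............  {b→[0]}
  6. create(a)  ⇒  FF...........  {a→[1]; b→[0]}
  7. unlink(a)  ⇒  F............  {b→[0]}
  8. create(a)  ⇒  FF...........  {a→[1]; b→[0]}
  9. unlink(a)  ⇒  F............  {b→[0]}
  10. create(d)  ⇒  FF...........  {b→[0]; d→[1]}
  11. create(c)  ⇒  FFF..........  {b→[0]; c→[2]; d→[1]}
  12. unlink(c)  ⇒  FF...........  {b→[0]; d→[1]}

bitmap = FF...........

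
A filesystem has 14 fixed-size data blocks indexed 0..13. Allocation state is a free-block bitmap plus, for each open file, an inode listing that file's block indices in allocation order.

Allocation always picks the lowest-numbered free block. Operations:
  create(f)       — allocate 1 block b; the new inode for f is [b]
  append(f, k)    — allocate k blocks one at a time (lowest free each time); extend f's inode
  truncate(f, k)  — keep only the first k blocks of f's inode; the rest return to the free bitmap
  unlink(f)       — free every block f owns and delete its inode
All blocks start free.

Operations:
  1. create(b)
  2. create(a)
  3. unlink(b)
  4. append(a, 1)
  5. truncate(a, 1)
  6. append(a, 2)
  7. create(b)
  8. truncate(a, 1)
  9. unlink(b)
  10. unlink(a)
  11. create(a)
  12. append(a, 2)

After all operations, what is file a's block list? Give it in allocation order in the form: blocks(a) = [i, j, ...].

after create(b) → b:[0]  free=[F.............]
after create(a) → a:[1], b:[0]  free=[FF............]
after unlink(b) → a:[1]  free=[.F............]
after append(a, 1) → a:[1, 0]  free=[FF............]
after truncate(a, 1) → a:[1]  free=[.F............]
after append(a, 2) → a:[1, 0, 2]  free=[FFF...........]
after create(b) → a:[1, 0, 2], b:[3]  free=[FFFF..........]
after truncate(a, 1) → a:[1], b:[3]  free=[.F.F..........]
after unlink(b) → a:[1]  free=[.F............]
after unlink(a) →   free=[..............]
after create(a) → a:[0]  free=[F.............]
after append(a, 2) → a:[0, 1, 2]  free=[FFF...........]

blocks(a) = [0, 1, 2]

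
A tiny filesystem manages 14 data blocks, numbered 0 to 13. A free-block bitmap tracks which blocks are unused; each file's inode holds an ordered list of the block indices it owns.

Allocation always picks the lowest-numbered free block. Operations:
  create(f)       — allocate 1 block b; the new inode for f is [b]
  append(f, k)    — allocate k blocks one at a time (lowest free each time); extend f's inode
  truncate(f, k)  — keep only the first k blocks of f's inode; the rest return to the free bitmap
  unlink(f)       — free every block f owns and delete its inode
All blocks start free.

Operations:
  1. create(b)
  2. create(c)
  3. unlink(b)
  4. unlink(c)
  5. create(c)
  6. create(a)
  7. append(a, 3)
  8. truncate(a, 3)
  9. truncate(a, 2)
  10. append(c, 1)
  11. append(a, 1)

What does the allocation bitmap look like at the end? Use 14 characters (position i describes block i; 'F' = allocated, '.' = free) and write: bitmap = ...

[1] create(b) — b=0 (map F.............)
[2] create(c) — b=0 c=1 (map FF............)
[3] unlink(b) — c=1 (map .F............)
[4] unlink(c) —  (map ..............)
[5] create(c) — c=0 (map F.............)
[6] create(a) — a=1 c=0 (map FF............)
[7] append(a, 3) — a=1,2,3,4 c=0 (map FFFFF.........)
[8] truncate(a, 3) — a=1,2,3 c=0 (map FFFF..........)
[9] truncate(a, 2) — a=1,2 c=0 (map FFF...........)
[10] append(c, 1) — a=1,2 c=0,3 (map FFFF..........)
[11] append(a, 1) — a=1,2,4 c=0,3 (map FFFFF.........)

bitmap = FFFFF.........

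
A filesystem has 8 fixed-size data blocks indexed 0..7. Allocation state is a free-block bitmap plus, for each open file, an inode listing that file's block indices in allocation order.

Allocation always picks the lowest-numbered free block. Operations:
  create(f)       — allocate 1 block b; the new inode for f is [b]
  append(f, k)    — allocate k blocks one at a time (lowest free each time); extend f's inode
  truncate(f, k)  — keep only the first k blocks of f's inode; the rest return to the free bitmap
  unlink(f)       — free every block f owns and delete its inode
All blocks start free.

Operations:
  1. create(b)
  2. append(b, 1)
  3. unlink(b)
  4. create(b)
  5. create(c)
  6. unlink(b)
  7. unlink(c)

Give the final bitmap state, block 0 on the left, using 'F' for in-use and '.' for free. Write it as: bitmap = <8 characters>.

after create(b) → b:[0]  free=[F.......]
after append(b, 1) → b:[0, 1]  free=[FF......]
after unlink(b) →   free=[........]
after create(b) → b:[0]  free=[F.......]
after create(c) → b:[0], c:[1]  free=[FF......]
after unlink(b) → c:[1]  free=[.F......]
after unlink(c) →   free=[........]

bitmap = ........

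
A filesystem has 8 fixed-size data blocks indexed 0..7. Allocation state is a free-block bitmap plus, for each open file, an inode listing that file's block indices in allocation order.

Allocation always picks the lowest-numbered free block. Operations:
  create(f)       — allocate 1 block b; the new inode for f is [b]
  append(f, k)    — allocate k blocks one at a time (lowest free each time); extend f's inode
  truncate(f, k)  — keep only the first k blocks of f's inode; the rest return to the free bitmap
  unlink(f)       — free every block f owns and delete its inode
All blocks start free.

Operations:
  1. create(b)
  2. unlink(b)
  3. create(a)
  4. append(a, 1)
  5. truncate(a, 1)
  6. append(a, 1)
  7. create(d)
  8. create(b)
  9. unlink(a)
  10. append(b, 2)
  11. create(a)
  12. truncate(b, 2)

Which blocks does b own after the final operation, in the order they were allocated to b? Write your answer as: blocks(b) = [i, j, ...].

create(b): bitmap=F....... | b=[0]
unlink(b): bitmap=........ | 
create(a): bitmap=F....... | a=[0]
append(a, 1): bitmap=FF...... | a=[0, 1]
truncate(a, 1): bitmap=F....... | a=[0]
append(a, 1): bitmap=FF...... | a=[0, 1]
create(d): bitmap=FFF..... | a=[0, 1] d=[2]
create(b): bitmap=FFFF.... | a=[0, 1] b=[3] d=[2]
unlink(a): bitmap=..FF.... | b=[3] d=[2]
append(b, 2): bitmap=FFFF.... | b=[3, 0, 1] d=[2]
create(a): bitmap=FFFFF... | a=[4] b=[3, 0, 1] d=[2]
truncate(b, 2): bitmap=F.FFF... | a=[4] b=[3, 0] d=[2]

blocks(b) = [3, 0]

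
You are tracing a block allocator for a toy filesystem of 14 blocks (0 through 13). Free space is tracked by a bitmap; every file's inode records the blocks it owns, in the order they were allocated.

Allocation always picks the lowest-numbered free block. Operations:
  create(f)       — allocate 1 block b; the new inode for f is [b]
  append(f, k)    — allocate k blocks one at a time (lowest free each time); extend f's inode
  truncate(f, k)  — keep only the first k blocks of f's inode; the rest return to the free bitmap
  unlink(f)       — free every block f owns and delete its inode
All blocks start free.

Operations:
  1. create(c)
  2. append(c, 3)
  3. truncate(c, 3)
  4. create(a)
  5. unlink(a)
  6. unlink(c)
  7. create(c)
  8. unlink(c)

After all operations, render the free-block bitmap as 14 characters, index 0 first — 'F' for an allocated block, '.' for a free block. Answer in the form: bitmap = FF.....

bitmap = ..............

[1] create(c) — c=0 (map F.............)
[2] append(c, 3) — c=0,1,2,3 (map FFFF..........)
[3] truncate(c, 3) — c=0,1,2 (map FFF...........)
[4] create(a) — a=3 c=0,1,2 (map FFFF..........)
[5] unlink(a) — c=0,1,2 (map FFF...........)
[6] unlink(c) —  (map ..............)
[7] create(c) — c=0 (map F.............)
[8] unlink(c) —  (map ..............)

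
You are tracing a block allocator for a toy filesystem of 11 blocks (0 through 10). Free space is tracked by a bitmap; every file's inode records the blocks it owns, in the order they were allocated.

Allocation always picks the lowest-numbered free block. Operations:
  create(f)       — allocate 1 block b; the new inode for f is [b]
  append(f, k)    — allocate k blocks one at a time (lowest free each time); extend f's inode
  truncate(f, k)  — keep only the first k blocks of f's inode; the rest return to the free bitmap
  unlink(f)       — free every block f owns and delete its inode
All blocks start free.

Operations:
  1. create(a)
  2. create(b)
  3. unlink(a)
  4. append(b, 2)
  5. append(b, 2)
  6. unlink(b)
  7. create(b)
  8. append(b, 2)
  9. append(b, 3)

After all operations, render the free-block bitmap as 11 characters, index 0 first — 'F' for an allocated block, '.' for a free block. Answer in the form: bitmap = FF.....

bitmap = FFFFFF.....

after create(a) → a:[0]  free=[F..........]
after create(b) → a:[0], b:[1]  free=[FF.........]
after unlink(a) → b:[1]  free=[.F.........]
after append(b, 2) → b:[1, 0, 2]  free=[FFF........]
after append(b, 2) → b:[1, 0, 2, 3, 4]  free=[FFFFF......]
after unlink(b) →   free=[...........]
after create(b) → b:[0]  free=[F..........]
after append(b, 2) → b:[0, 1, 2]  free=[FFF........]
after append(b, 3) → b:[0, 1, 2, 3, 4, 5]  free=[FFFFFF.....]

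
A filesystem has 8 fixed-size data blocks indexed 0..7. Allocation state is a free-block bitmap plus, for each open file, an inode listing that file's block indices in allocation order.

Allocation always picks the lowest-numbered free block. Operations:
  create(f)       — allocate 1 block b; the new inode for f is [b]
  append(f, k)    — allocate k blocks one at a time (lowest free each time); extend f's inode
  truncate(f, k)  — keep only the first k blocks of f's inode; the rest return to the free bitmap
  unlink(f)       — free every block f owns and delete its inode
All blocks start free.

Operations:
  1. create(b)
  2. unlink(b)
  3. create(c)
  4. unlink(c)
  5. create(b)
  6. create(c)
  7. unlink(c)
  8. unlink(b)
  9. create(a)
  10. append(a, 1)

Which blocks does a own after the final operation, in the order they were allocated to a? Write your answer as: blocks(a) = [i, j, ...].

[1] create(b) — b=0 (map F.......)
[2] unlink(b) —  (map ........)
[3] create(c) — c=0 (map F.......)
[4] unlink(c) —  (map ........)
[5] create(b) — b=0 (map F.......)
[6] create(c) — b=0 c=1 (map FF......)
[7] unlink(c) — b=0 (map F.......)
[8] unlink(b) —  (map ........)
[9] create(a) — a=0 (map F.......)
[10] append(a, 1) — a=0,1 (map FF......)

blocks(a) = [0, 1]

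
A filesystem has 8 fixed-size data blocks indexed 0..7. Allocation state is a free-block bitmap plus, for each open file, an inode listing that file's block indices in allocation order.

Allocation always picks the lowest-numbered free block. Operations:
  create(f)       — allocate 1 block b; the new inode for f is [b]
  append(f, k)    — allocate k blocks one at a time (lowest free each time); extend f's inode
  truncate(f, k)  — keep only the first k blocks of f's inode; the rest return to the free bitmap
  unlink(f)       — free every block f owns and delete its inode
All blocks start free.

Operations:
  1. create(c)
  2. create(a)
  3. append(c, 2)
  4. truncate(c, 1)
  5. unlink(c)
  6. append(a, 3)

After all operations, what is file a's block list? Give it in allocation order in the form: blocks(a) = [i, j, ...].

create(c): bitmap=F....... | c=[0]
create(a): bitmap=FF...... | a=[1] c=[0]
append(c, 2): bitmap=FFFF.... | a=[1] c=[0, 2, 3]
truncate(c, 1): bitmap=FF...... | a=[1] c=[0]
unlink(c): bitmap=.F...... | a=[1]
append(a, 3): bitmap=FFFF.... | a=[1, 0, 2, 3]

blocks(a) = [1, 0, 2, 3]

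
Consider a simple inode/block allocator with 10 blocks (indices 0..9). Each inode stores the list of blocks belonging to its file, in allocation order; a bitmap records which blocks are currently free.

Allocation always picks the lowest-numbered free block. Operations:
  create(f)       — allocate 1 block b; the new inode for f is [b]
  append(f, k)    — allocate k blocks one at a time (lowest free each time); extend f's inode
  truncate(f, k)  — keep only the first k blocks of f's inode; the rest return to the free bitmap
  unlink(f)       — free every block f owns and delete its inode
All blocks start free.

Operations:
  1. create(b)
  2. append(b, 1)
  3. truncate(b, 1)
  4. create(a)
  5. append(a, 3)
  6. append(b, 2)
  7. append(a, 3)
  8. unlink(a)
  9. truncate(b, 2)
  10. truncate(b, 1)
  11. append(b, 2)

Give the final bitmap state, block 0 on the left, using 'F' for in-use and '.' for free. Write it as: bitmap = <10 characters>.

  1. create(b)  ⇒  F.........  {b→[0]}
  2. append(b, 1)  ⇒  FF........  {b→[0, 1]}
  3. truncate(b, 1)  ⇒  F.........  {b→[0]}
  4. create(a)  ⇒  FF........  {a→[1]; b→[0]}
  5. append(a, 3)  ⇒  FFFFF.....  {a→[1, 2, 3, 4]; b→[0]}
  6. append(b, 2)  ⇒  FFFFFFF...  {a→[1, 2, 3, 4]; b→[0, 5, 6]}
  7. append(a, 3)  ⇒  FFFFFFFFFF  {a→[1, 2, 3, 4, 7, 8, 9]; b→[0, 5, 6]}
  8. unlink(a)  ⇒  F....FF...  {b→[0, 5, 6]}
  9. truncate(b, 2)  ⇒  F....F....  {b→[0, 5]}
  10. truncate(b, 1)  ⇒  F.........  {b→[0]}
  11. append(b, 2)  ⇒  FFF.......  {b→[0, 1, 2]}

bitmap = FFF.......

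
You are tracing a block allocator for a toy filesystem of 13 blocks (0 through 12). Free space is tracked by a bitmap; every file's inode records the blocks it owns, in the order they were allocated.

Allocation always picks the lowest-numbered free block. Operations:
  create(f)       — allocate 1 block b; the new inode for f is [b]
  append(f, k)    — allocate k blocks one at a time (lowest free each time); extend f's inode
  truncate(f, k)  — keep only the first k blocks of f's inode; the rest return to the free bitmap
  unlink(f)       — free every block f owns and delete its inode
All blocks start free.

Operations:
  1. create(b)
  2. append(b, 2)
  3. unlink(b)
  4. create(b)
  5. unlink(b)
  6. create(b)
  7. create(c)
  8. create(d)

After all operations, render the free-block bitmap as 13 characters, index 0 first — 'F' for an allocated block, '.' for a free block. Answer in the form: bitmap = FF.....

bitmap = FFF..........

  1. create(b)  ⇒  F............  {b→[0]}
  2. append(b, 2)  ⇒  FFF..........  {b→[0, 1, 2]}
  3. unlink(b)  ⇒  .............  {}
  4. create(b)  ⇒  F............  {b→[0]}
  5. unlink(b)  ⇒  .............  {}
  6. create(b)  ⇒  F............  {b→[0]}
  7. create(c)  ⇒  FF...........  {b→[0]; c→[1]}
  8. create(d)  ⇒  FFF..........  {b→[0]; c→[1]; d→[2]}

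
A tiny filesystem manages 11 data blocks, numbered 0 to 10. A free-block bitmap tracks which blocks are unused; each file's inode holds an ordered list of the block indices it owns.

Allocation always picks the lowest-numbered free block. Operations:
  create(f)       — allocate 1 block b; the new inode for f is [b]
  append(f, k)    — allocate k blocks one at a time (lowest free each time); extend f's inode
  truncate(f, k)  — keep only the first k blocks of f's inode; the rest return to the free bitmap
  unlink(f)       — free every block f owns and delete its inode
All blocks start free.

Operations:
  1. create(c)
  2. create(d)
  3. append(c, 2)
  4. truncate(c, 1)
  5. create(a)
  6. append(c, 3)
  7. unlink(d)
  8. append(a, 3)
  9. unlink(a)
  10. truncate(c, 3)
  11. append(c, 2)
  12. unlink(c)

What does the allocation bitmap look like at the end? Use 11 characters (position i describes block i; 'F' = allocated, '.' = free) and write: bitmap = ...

create(c): bitmap=F.......... | c=[0]
create(d): bitmap=FF......... | c=[0] d=[1]
append(c, 2): bitmap=FFFF....... | c=[0, 2, 3] d=[1]
truncate(c, 1): bitmap=FF......... | c=[0] d=[1]
create(a): bitmap=FFF........ | a=[2] c=[0] d=[1]
append(c, 3): bitmap=FFFFFF..... | a=[2] c=[0, 3, 4, 5] d=[1]
unlink(d): bitmap=F.FFFF..... | a=[2] c=[0, 3, 4, 5]
append(a, 3): bitmap=FFFFFFFF... | a=[2, 1, 6, 7] c=[0, 3, 4, 5]
unlink(a): bitmap=F..FFF..... | c=[0, 3, 4, 5]
truncate(c, 3): bitmap=F..FF...... | c=[0, 3, 4]
append(c, 2): bitmap=FFFFF...... | c=[0, 3, 4, 1, 2]
unlink(c): bitmap=........... | 

bitmap = ...........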